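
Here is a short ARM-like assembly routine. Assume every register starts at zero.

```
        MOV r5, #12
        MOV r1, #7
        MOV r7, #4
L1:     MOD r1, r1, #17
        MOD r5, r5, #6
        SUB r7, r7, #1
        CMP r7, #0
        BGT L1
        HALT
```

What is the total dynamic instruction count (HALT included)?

24

r5=12
r1=7
r7=4
r1=7%17=7
r5=12%6=0
r7=4-1=3
CMP r7, #0  (cmp 3,0)
BGT L1: taken
r1=7%17=7
r5=0%6=0
r7=3-1=2
CMP r7, #0  (cmp 2,0)
BGT L1: taken
r1=7%17=7
r5=0%6=0
r7=2-1=1
CMP r7, #0  (cmp 1,0)
BGT L1: taken
r1=7%17=7
r5=0%6=0
r7=1-1=0
CMP r7, #0  (cmp 0,0)
BGT L1: not taken
halt.
Total executed instructions: 24.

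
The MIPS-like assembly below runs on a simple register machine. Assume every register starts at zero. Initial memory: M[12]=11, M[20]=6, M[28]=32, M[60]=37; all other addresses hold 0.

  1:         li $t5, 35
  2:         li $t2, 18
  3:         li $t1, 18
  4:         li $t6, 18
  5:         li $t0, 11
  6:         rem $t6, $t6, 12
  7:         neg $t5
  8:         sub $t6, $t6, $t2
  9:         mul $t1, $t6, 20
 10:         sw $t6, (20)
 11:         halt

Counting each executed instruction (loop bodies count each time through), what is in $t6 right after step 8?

li $t5, 35 → $t5=35
li $t2, 18 → $t2=18
li $t1, 18 → $t1=18
li $t6, 18 → $t6=18
li $t0, 11 → $t0=11
rem $t6, $t6, 12 → $t6=18%12=6
neg $t5 → $t5=-(35)=-35
sub $t6, $t6, $t2 → $t6=6-18=-12
After step 8: $t6 = -12.

-12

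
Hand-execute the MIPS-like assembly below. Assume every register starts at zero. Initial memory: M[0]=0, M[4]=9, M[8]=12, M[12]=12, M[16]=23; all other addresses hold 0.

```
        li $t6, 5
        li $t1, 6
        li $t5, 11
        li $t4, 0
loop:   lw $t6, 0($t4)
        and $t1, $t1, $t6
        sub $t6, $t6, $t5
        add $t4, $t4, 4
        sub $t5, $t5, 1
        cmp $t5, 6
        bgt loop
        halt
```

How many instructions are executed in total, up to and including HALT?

40

$t6=5
$t1=6
$t5=11
$t4=0
$t6=M[0]=0
$t1=6&0=0
$t6=0-11=-11
$t4=0+4=4
$t5=11-1=10
cmp $t5, 6  (cmp 10,6)
bgt loop: taken
$t6=M[4]=9
$t1=0&9=0
$t6=9-10=-1
$t4=4+4=8
$t5=10-1=9
cmp $t5, 6  (cmp 9,6)
bgt loop: taken
$t6=M[8]=12
$t1=0&12=0
$t6=12-9=3
$t4=8+4=12
$t5=9-1=8
cmp $t5, 6  (cmp 8,6)
bgt loop: taken
$t6=M[12]=12
$t1=0&12=0
$t6=12-8=4
$t4=12+4=16
$t5=8-1=7
cmp $t5, 6  (cmp 7,6)
bgt loop: taken
$t6=M[16]=23
$t1=0&23=0
$t6=23-7=16
$t4=16+4=20
$t5=7-1=6
cmp $t5, 6  (cmp 6,6)
bgt loop: not taken
halt.
Total executed instructions: 40.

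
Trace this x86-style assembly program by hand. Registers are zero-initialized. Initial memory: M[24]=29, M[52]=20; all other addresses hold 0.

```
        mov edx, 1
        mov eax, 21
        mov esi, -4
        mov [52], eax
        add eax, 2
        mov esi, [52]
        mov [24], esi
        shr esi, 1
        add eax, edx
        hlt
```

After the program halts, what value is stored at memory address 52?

mov edx, 1 → edx=1
mov eax, 21 → eax=21
mov esi, -4 → esi=-4
mov [52], eax → M[52]=21
add eax, 2 → eax=21+2=23
mov esi, [52] → esi=M[52]=21
mov [24], esi → M[24]=21
shr esi, 1 → esi=21>>1=10
add eax, edx → eax=23+1=24
halt.

21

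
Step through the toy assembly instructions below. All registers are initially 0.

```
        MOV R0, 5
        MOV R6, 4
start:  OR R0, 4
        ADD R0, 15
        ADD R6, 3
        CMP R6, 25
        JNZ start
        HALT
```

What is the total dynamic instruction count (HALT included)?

38

R0=5
R6=4
R0=5|4=5
R0=5+15=20
R6=4+3=7
CMP R6, 25  (cmp 7,25)
JNZ start: taken
R0=20|4=20
R0=20+15=35
R6=7+3=10
CMP R6, 25  (cmp 10,25)
JNZ start: taken
R0=35|4=39
R0=39+15=54
R6=10+3=13
CMP R6, 25  (cmp 13,25)
JNZ start: taken
R0=54|4=54
R0=54+15=69
R6=13+3=16
CMP R6, 25  (cmp 16,25)
JNZ start: taken
R0=69|4=69
R0=69+15=84
R6=16+3=19
CMP R6, 25  (cmp 19,25)
JNZ start: taken
R0=84|4=84
R0=84+15=99
R6=19+3=22
CMP R6, 25  (cmp 22,25)
JNZ start: taken
R0=99|4=103
R0=103+15=118
R6=22+3=25
CMP R6, 25  (cmp 25,25)
JNZ start: not taken
halt.
Total executed instructions: 38.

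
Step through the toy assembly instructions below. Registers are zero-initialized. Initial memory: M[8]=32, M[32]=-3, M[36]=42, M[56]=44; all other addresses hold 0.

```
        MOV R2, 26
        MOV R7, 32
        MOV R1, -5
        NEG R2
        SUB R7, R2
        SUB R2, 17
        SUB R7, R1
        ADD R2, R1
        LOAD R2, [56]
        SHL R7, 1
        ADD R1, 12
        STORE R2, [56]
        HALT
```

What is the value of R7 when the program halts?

126

MOV R2, 26 → R2=26
MOV R7, 32 → R7=32
MOV R1, -5 → R1=-5
NEG R2 → R2=-(26)=-26
SUB R7, R2 → R7=32-(-26)=58
SUB R2, 17 → R2=(-26)-17=-43
SUB R7, R1 → R7=58-(-5)=63
ADD R2, R1 → R2=(-43)+(-5)=-48
LOAD R2, [56] → R2=M[56]=44
SHL R7, 1 → R7=63<<1=126
ADD R1, 12 → R1=(-5)+12=7
STORE R2, [56] → M[56]=44
halt.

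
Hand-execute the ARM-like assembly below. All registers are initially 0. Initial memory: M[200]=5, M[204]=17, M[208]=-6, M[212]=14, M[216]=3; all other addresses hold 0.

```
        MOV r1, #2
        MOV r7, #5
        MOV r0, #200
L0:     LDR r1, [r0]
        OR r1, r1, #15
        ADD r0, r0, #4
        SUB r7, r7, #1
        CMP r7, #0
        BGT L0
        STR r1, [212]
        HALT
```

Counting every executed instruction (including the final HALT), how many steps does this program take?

35

MOV r1, #2 → r1=2
MOV r7, #5 → r7=5
MOV r0, #200 → r0=200
LDR r1, [r0] → r1=M[200]=5
OR r1, r1, #15 → r1=5|15=15
ADD r0, r0, #4 → r0=200+4=204
SUB r7, r7, #1 → r7=5-1=4
CMP r7, #0  (cmp 4,0)
BGT L0: taken
LDR r1, [r0] → r1=M[204]=17
OR r1, r1, #15 → r1=17|15=31
ADD r0, r0, #4 → r0=204+4=208
SUB r7, r7, #1 → r7=4-1=3
CMP r7, #0  (cmp 3,0)
BGT L0: taken
LDR r1, [r0] → r1=M[208]=-6
OR r1, r1, #15 → r1=(-6)|15=-1
ADD r0, r0, #4 → r0=208+4=212
SUB r7, r7, #1 → r7=3-1=2
CMP r7, #0  (cmp 2,0)
BGT L0: taken
LDR r1, [r0] → r1=M[212]=14
OR r1, r1, #15 → r1=14|15=15
ADD r0, r0, #4 → r0=212+4=216
SUB r7, r7, #1 → r7=2-1=1
CMP r7, #0  (cmp 1,0)
BGT L0: taken
LDR r1, [r0] → r1=M[216]=3
OR r1, r1, #15 → r1=3|15=15
ADD r0, r0, #4 → r0=216+4=220
SUB r7, r7, #1 → r7=1-1=0
CMP r7, #0  (cmp 0,0)
BGT L0: not taken
STR r1, [212] → M[212]=15
halt.
Total executed instructions: 35.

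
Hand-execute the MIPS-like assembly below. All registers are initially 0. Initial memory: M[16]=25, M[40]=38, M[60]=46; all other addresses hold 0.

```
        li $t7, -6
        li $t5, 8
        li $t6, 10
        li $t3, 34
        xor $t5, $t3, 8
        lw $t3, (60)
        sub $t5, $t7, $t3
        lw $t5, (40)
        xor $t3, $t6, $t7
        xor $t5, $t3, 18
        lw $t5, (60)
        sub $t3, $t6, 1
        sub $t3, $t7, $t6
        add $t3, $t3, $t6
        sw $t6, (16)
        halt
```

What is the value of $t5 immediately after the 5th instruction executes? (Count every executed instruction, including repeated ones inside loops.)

42

$t7=-6
$t5=8
$t6=10
$t3=34
$t5=34^8=42
After step 5: $t5 = 42.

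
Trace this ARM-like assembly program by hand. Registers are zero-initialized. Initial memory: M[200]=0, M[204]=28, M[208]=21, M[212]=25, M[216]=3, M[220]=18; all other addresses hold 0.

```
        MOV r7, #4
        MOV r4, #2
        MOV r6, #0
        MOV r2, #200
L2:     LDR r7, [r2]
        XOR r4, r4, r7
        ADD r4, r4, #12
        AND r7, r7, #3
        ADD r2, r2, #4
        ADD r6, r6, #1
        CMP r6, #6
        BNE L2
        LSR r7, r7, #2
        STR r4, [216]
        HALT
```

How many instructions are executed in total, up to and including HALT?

MOV r7, #4 → r7=4
MOV r4, #2 → r4=2
MOV r6, #0 → r6=0
MOV r2, #200 → r2=200
LDR r7, [r2] → r7=M[200]=0
XOR r4, r4, r7 → r4=2^0=2
ADD r4, r4, #12 → r4=2+12=14
AND r7, r7, #3 → r7=0&3=0
ADD r2, r2, #4 → r2=200+4=204
ADD r6, r6, #1 → r6=0+1=1
CMP r6, #6  (cmp 1,6)
BNE L2: taken
LDR r7, [r2] → r7=M[204]=28
XOR r4, r4, r7 → r4=14^28=18
ADD r4, r4, #12 → r4=18+12=30
AND r7, r7, #3 → r7=28&3=0
ADD r2, r2, #4 → r2=204+4=208
ADD r6, r6, #1 → r6=1+1=2
CMP r6, #6  (cmp 2,6)
BNE L2: taken
LDR r7, [r2] → r7=M[208]=21
XOR r4, r4, r7 → r4=30^21=11
ADD r4, r4, #12 → r4=11+12=23
AND r7, r7, #3 → r7=21&3=1
ADD r2, r2, #4 → r2=208+4=212
ADD r6, r6, #1 → r6=2+1=3
CMP r6, #6  (cmp 3,6)
BNE L2: taken
LDR r7, [r2] → r7=M[212]=25
XOR r4, r4, r7 → r4=23^25=14
ADD r4, r4, #12 → r4=14+12=26
AND r7, r7, #3 → r7=25&3=1
ADD r2, r2, #4 → r2=212+4=216
ADD r6, r6, #1 → r6=3+1=4
CMP r6, #6  (cmp 4,6)
BNE L2: taken
LDR r7, [r2] → r7=M[216]=3
XOR r4, r4, r7 → r4=26^3=25
ADD r4, r4, #12 → r4=25+12=37
AND r7, r7, #3 → r7=3&3=3
ADD r2, r2, #4 → r2=216+4=220
ADD r6, r6, #1 → r6=4+1=5
CMP r6, #6  (cmp 5,6)
BNE L2: taken
LDR r7, [r2] → r7=M[220]=18
XOR r4, r4, r7 → r4=37^18=55
ADD r4, r4, #12 → r4=55+12=67
AND r7, r7, #3 → r7=18&3=2
ADD r2, r2, #4 → r2=220+4=224
ADD r6, r6, #1 → r6=5+1=6
CMP r6, #6  (cmp 6,6)
BNE L2: not taken
LSR r7, r7, #2 → r7=2>>2=0
STR r4, [216] → M[216]=67
halt.
Total executed instructions: 55.

55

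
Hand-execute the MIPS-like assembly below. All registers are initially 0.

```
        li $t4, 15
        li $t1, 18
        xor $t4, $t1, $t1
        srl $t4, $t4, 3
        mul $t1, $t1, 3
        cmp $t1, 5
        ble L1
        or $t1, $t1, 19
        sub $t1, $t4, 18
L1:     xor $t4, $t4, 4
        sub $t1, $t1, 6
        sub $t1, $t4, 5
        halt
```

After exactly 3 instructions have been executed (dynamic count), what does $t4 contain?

0

$t4=15
$t1=18
$t4=18^18=0
After step 3: $t4 = 0.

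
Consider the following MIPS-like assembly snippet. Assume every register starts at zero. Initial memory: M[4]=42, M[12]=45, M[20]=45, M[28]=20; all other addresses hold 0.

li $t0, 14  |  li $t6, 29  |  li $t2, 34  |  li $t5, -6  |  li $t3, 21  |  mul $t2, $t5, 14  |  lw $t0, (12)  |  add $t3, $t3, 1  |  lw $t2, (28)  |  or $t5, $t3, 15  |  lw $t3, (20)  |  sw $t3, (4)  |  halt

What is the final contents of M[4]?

45

after li $t0, 14: $t0=14
after li $t6, 29: $t6=29
after li $t2, 34: $t2=34
after li $t5, -6: $t5=-6
after li $t3, 21: $t3=21
after mul $t2, $t5, 14: $t2=(-6)*14=-84
after lw $t0, (12): $t0=M[12]=45
after add $t3, $t3, 1: $t3=21+1=22
after lw $t2, (28): $t2=M[28]=20
after or $t5, $t3, 15: $t5=22|15=31
after lw $t3, (20): $t3=M[20]=45
sw $t3, (4) → M[4]=45
halt.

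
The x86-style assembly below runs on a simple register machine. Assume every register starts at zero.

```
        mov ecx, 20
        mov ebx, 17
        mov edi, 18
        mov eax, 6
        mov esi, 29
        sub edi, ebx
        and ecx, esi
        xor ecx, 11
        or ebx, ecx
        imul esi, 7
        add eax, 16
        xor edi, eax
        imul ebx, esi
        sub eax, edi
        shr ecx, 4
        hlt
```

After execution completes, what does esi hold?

203

mov ecx, 20 → ecx=20
mov ebx, 17 → ebx=17
mov edi, 18 → edi=18
mov eax, 6 → eax=6
mov esi, 29 → esi=29
sub edi, ebx → edi=18-17=1
and ecx, esi → ecx=20&29=20
xor ecx, 11 → ecx=20^11=31
or ebx, ecx → ebx=17|31=31
imul esi, 7 → esi=29*7=203
add eax, 16 → eax=6+16=22
xor edi, eax → edi=1^22=23
imul ebx, esi → ebx=31*203=6293
sub eax, edi → eax=22-23=-1
shr ecx, 4 → ecx=31>>4=1
halt.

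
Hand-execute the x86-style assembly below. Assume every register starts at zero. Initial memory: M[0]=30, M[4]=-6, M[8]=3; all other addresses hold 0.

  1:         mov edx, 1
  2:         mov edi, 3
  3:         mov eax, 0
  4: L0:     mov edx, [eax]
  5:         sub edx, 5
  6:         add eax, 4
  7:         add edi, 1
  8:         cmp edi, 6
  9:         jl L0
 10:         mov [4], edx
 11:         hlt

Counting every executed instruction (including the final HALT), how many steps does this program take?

23

after mov edx, 1: edx=1
after mov edi, 3: edi=3
after mov eax, 0: eax=0
after mov edx, [eax]: edx=M[0]=30
after sub edx, 5: edx=30-5=25
after add eax, 4: eax=0+4=4
after add edi, 1: edi=3+1=4
cmp edi, 6  (cmp 4,6)
jl L0: taken
after mov edx, [eax]: edx=M[4]=-6
after sub edx, 5: edx=(-6)-5=-11
after add eax, 4: eax=4+4=8
after add edi, 1: edi=4+1=5
cmp edi, 6  (cmp 5,6)
jl L0: taken
after mov edx, [eax]: edx=M[8]=3
after sub edx, 5: edx=3-5=-2
after add eax, 4: eax=8+4=12
after add edi, 1: edi=5+1=6
cmp edi, 6  (cmp 6,6)
jl L0: not taken
mov [4], edx → M[4]=-2
halt.
Total executed instructions: 23.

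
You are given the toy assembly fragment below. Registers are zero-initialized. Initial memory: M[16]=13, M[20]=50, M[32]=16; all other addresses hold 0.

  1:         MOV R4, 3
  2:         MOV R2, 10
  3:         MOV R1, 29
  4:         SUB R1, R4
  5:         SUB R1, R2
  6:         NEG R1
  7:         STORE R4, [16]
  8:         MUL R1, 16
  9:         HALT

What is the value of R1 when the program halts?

-256

R4=3
R2=10
R1=29
R1=29-3=26
R1=26-10=16
R1=-(16)=-16
STORE R4, [16] → M[16]=3
R1=(-16)*16=-256
halt.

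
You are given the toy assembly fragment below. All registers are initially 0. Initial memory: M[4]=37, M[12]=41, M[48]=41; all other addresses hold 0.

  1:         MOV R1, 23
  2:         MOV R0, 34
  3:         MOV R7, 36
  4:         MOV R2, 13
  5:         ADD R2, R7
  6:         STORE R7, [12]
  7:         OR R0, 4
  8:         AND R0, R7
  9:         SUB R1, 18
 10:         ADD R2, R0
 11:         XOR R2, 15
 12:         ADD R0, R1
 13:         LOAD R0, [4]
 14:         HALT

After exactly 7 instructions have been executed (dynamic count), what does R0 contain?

38

R1=23
R0=34
R7=36
R2=13
R2=13+36=49
STORE R7, [12] → M[12]=36
R0=34|4=38
After step 7: R0 = 38.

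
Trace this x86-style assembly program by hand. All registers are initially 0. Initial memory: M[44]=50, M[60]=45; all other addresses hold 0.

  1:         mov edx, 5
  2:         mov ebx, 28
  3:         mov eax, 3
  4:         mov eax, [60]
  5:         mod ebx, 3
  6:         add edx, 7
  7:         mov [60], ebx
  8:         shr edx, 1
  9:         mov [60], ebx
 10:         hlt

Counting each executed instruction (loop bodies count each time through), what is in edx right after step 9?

mov edx, 5 → edx=5
mov ebx, 28 → ebx=28
mov eax, 3 → eax=3
mov eax, [60] → eax=M[60]=45
mod ebx, 3 → ebx=28%3=1
add edx, 7 → edx=5+7=12
mov [60], ebx → M[60]=1
shr edx, 1 → edx=12>>1=6
mov [60], ebx → M[60]=1
After step 9: edx = 6.

6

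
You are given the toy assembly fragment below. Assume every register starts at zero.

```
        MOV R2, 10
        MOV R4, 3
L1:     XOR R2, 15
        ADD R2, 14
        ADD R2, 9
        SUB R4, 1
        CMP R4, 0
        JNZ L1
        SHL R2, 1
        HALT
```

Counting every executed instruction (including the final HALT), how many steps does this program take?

22

after MOV R2, 10: R2=10
after MOV R4, 3: R4=3
after XOR R2, 15: R2=10^15=5
after ADD R2, 14: R2=5+14=19
after ADD R2, 9: R2=19+9=28
after SUB R4, 1: R4=3-1=2
CMP R4, 0  (cmp 2,0)
JNZ L1: taken
after XOR R2, 15: R2=28^15=19
after ADD R2, 14: R2=19+14=33
after ADD R2, 9: R2=33+9=42
after SUB R4, 1: R4=2-1=1
CMP R4, 0  (cmp 1,0)
JNZ L1: taken
after XOR R2, 15: R2=42^15=37
after ADD R2, 14: R2=37+14=51
after ADD R2, 9: R2=51+9=60
after SUB R4, 1: R4=1-1=0
CMP R4, 0  (cmp 0,0)
JNZ L1: not taken
after SHL R2, 1: R2=60<<1=120
halt.
Total executed instructions: 22.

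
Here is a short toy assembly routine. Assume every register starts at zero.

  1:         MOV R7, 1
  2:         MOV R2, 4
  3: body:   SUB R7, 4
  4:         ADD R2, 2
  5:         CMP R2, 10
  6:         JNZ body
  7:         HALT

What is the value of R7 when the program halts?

-11

R7=1
R2=4
R7=1-4=-3
R2=4+2=6
CMP R2, 10  (cmp 6,10)
JNZ body: taken
R7=(-3)-4=-7
R2=6+2=8
CMP R2, 10  (cmp 8,10)
JNZ body: taken
R7=(-7)-4=-11
R2=8+2=10
CMP R2, 10  (cmp 10,10)
JNZ body: not taken
halt.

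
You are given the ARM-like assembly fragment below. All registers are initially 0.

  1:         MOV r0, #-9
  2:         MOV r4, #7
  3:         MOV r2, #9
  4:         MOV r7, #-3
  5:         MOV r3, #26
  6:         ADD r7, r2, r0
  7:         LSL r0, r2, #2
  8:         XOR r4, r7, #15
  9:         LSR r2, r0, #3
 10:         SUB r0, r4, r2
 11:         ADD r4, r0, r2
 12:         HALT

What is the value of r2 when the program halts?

4

after MOV r0, #-9: r0=-9
after MOV r4, #7: r4=7
after MOV r2, #9: r2=9
after MOV r7, #-3: r7=-3
after MOV r3, #26: r3=26
after ADD r7, r2, r0: r7=9+(-9)=0
after LSL r0, r2, #2: r0=9<<2=36
after XOR r4, r7, #15: r4=0^15=15
after LSR r2, r0, #3: r2=36>>3=4
after SUB r0, r4, r2: r0=15-4=11
after ADD r4, r0, r2: r4=11+4=15
halt.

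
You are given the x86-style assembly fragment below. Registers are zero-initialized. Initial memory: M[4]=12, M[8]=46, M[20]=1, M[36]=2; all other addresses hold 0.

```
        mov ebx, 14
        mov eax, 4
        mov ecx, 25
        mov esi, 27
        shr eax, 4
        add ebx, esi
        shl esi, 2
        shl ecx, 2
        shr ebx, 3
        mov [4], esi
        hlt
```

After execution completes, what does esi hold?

after mov ebx, 14: ebx=14
after mov eax, 4: eax=4
after mov ecx, 25: ecx=25
after mov esi, 27: esi=27
after shr eax, 4: eax=4>>4=0
after add ebx, esi: ebx=14+27=41
after shl esi, 2: esi=27<<2=108
after shl ecx, 2: ecx=25<<2=100
after shr ebx, 3: ebx=41>>3=5
mov [4], esi → M[4]=108
halt.

108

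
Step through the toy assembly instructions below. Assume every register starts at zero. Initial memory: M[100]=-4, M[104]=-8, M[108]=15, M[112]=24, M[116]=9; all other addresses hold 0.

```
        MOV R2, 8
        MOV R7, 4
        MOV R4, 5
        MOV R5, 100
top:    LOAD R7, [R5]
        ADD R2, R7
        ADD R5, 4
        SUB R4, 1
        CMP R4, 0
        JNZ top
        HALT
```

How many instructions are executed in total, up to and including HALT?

MOV R2, 8 → R2=8
MOV R7, 4 → R7=4
MOV R4, 5 → R4=5
MOV R5, 100 → R5=100
LOAD R7, [R5] → R7=M[100]=-4
ADD R2, R7 → R2=8+(-4)=4
ADD R5, 4 → R5=100+4=104
SUB R4, 1 → R4=5-1=4
CMP R4, 0  (cmp 4,0)
JNZ top: taken
LOAD R7, [R5] → R7=M[104]=-8
ADD R2, R7 → R2=4+(-8)=-4
ADD R5, 4 → R5=104+4=108
SUB R4, 1 → R4=4-1=3
CMP R4, 0  (cmp 3,0)
JNZ top: taken
LOAD R7, [R5] → R7=M[108]=15
ADD R2, R7 → R2=(-4)+15=11
ADD R5, 4 → R5=108+4=112
SUB R4, 1 → R4=3-1=2
CMP R4, 0  (cmp 2,0)
JNZ top: taken
LOAD R7, [R5] → R7=M[112]=24
ADD R2, R7 → R2=11+24=35
ADD R5, 4 → R5=112+4=116
SUB R4, 1 → R4=2-1=1
CMP R4, 0  (cmp 1,0)
JNZ top: taken
LOAD R7, [R5] → R7=M[116]=9
ADD R2, R7 → R2=35+9=44
ADD R5, 4 → R5=116+4=120
SUB R4, 1 → R4=1-1=0
CMP R4, 0  (cmp 0,0)
JNZ top: not taken
halt.
Total executed instructions: 35.

35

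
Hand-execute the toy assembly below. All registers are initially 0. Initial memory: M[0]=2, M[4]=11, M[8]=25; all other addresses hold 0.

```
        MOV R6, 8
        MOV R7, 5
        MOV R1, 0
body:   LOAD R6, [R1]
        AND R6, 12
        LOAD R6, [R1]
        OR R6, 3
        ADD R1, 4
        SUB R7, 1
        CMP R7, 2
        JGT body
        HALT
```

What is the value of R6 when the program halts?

after MOV R6, 8: R6=8
after MOV R7, 5: R7=5
after MOV R1, 0: R1=0
after LOAD R6, [R1]: R6=M[0]=2
after AND R6, 12: R6=2&12=0
after LOAD R6, [R1]: R6=M[0]=2
after OR R6, 3: R6=2|3=3
after ADD R1, 4: R1=0+4=4
after SUB R7, 1: R7=5-1=4
CMP R7, 2  (cmp 4,2)
JGT body: taken
after LOAD R6, [R1]: R6=M[4]=11
after AND R6, 12: R6=11&12=8
after LOAD R6, [R1]: R6=M[4]=11
after OR R6, 3: R6=11|3=11
after ADD R1, 4: R1=4+4=8
after SUB R7, 1: R7=4-1=3
CMP R7, 2  (cmp 3,2)
JGT body: taken
after LOAD R6, [R1]: R6=M[8]=25
after AND R6, 12: R6=25&12=8
after LOAD R6, [R1]: R6=M[8]=25
after OR R6, 3: R6=25|3=27
after ADD R1, 4: R1=8+4=12
after SUB R7, 1: R7=3-1=2
CMP R7, 2  (cmp 2,2)
JGT body: not taken
halt.

27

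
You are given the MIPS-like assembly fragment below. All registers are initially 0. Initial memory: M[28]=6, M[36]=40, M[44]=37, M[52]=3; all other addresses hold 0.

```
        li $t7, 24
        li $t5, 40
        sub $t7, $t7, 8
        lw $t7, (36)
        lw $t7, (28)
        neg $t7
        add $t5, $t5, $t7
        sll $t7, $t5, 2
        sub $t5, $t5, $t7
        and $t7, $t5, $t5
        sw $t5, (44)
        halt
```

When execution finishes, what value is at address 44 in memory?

-102

$t7=24
$t5=40
$t7=24-8=16
$t7=M[36]=40
$t7=M[28]=6
$t7=-(6)=-6
$t5=40+(-6)=34
$t7=34<<2=136
$t5=34-136=-102
$t7=(-102)&(-102)=-102
sw $t5, (44) → M[44]=-102
halt.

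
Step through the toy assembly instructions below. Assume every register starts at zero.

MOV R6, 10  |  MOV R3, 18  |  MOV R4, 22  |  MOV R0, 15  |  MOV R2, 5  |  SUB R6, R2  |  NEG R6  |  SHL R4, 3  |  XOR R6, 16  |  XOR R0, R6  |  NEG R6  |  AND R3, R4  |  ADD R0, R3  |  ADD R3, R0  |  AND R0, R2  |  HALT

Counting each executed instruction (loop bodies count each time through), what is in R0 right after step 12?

-28

MOV R6, 10 → R6=10
MOV R3, 18 → R3=18
MOV R4, 22 → R4=22
MOV R0, 15 → R0=15
MOV R2, 5 → R2=5
SUB R6, R2 → R6=10-5=5
NEG R6 → R6=-(5)=-5
SHL R4, 3 → R4=22<<3=176
XOR R6, 16 → R6=(-5)^16=-21
XOR R0, R6 → R0=15^(-21)=-28
NEG R6 → R6=-(-21)=21
AND R3, R4 → R3=18&176=16
After step 12: R0 = -28.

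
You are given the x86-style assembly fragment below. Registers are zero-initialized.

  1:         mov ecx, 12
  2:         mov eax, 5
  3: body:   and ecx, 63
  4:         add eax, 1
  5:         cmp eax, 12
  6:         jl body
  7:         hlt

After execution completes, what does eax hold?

after mov ecx, 12: ecx=12
after mov eax, 5: eax=5
after and ecx, 63: ecx=12&63=12
after add eax, 1: eax=5+1=6
cmp eax, 12  (cmp 6,12)
jl body: taken
after and ecx, 63: ecx=12&63=12
after add eax, 1: eax=6+1=7
cmp eax, 12  (cmp 7,12)
jl body: taken
after and ecx, 63: ecx=12&63=12
after add eax, 1: eax=7+1=8
cmp eax, 12  (cmp 8,12)
jl body: taken
after and ecx, 63: ecx=12&63=12
after add eax, 1: eax=8+1=9
cmp eax, 12  (cmp 9,12)
jl body: taken
after and ecx, 63: ecx=12&63=12
after add eax, 1: eax=9+1=10
cmp eax, 12  (cmp 10,12)
jl body: taken
after and ecx, 63: ecx=12&63=12
after add eax, 1: eax=10+1=11
cmp eax, 12  (cmp 11,12)
jl body: taken
after and ecx, 63: ecx=12&63=12
after add eax, 1: eax=11+1=12
cmp eax, 12  (cmp 12,12)
jl body: not taken
halt.

12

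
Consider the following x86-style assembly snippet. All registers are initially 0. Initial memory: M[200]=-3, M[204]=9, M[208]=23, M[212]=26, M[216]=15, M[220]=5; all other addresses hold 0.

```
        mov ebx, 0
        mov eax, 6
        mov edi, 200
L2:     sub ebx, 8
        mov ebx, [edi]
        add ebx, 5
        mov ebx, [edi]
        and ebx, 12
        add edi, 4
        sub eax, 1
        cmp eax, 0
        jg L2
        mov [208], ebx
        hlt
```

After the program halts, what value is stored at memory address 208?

4

ebx=0
eax=6
edi=200
ebx=0-8=-8
ebx=M[200]=-3
ebx=(-3)+5=2
ebx=M[200]=-3
ebx=(-3)&12=12
edi=200+4=204
eax=6-1=5
cmp eax, 0  (cmp 5,0)
jg L2: taken
ebx=12-8=4
ebx=M[204]=9
ebx=9+5=14
ebx=M[204]=9
ebx=9&12=8
edi=204+4=208
eax=5-1=4
cmp eax, 0  (cmp 4,0)
jg L2: taken
ebx=8-8=0
ebx=M[208]=23
ebx=23+5=28
ebx=M[208]=23
ebx=23&12=4
edi=208+4=212
eax=4-1=3
cmp eax, 0  (cmp 3,0)
jg L2: taken
ebx=4-8=-4
ebx=M[212]=26
ebx=26+5=31
ebx=M[212]=26
ebx=26&12=8
edi=212+4=216
eax=3-1=2
cmp eax, 0  (cmp 2,0)
jg L2: taken
ebx=8-8=0
ebx=M[216]=15
ebx=15+5=20
ebx=M[216]=15
ebx=15&12=12
edi=216+4=220
eax=2-1=1
cmp eax, 0  (cmp 1,0)
jg L2: taken
ebx=12-8=4
ebx=M[220]=5
ebx=5+5=10
ebx=M[220]=5
ebx=5&12=4
edi=220+4=224
eax=1-1=0
cmp eax, 0  (cmp 0,0)
jg L2: not taken
mov [208], ebx → M[208]=4
halt.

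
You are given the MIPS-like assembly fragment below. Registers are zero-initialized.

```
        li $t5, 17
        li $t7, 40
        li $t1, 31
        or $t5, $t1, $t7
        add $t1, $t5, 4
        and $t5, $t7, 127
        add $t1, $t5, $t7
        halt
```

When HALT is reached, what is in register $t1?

80

li $t5, 17 → $t5=17
li $t7, 40 → $t7=40
li $t1, 31 → $t1=31
or $t5, $t1, $t7 → $t5=31|40=63
add $t1, $t5, 4 → $t1=63+4=67
and $t5, $t7, 127 → $t5=40&127=40
add $t1, $t5, $t7 → $t1=40+40=80
halt.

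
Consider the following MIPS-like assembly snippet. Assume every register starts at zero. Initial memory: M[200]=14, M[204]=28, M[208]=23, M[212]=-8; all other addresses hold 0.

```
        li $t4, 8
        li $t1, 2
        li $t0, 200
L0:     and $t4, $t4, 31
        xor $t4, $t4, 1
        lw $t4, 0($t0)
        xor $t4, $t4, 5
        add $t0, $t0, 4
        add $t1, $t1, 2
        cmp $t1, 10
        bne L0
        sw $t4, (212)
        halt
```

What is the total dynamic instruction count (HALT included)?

$t4=8
$t1=2
$t0=200
$t4=8&31=8
$t4=8^1=9
$t4=M[200]=14
$t4=14^5=11
$t0=200+4=204
$t1=2+2=4
cmp $t1, 10  (cmp 4,10)
bne L0: taken
$t4=11&31=11
$t4=11^1=10
$t4=M[204]=28
$t4=28^5=25
$t0=204+4=208
$t1=4+2=6
cmp $t1, 10  (cmp 6,10)
bne L0: taken
$t4=25&31=25
$t4=25^1=24
$t4=M[208]=23
$t4=23^5=18
$t0=208+4=212
$t1=6+2=8
cmp $t1, 10  (cmp 8,10)
bne L0: taken
$t4=18&31=18
$t4=18^1=19
$t4=M[212]=-8
$t4=(-8)^5=-3
$t0=212+4=216
$t1=8+2=10
cmp $t1, 10  (cmp 10,10)
bne L0: not taken
sw $t4, (212) → M[212]=-3
halt.
Total executed instructions: 37.

37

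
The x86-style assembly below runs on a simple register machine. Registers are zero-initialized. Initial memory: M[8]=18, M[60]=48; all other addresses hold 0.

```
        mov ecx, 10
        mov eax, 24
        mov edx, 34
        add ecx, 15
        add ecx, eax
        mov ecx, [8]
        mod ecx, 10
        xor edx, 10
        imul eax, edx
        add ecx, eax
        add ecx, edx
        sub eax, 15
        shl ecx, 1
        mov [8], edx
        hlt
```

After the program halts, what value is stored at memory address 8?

ecx=10
eax=24
edx=34
ecx=10+15=25
ecx=25+24=49
ecx=M[8]=18
ecx=18%10=8
edx=34^10=40
eax=24*40=960
ecx=8+960=968
ecx=968+40=1008
eax=960-15=945
ecx=1008<<1=2016
mov [8], edx → M[8]=40
halt.

40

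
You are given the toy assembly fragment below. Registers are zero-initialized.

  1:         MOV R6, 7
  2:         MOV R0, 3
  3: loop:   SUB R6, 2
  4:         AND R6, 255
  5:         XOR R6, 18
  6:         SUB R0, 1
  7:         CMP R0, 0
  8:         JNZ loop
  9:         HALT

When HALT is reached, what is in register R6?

23

R6=7
R0=3
R6=7-2=5
R6=5&255=5
R6=5^18=23
R0=3-1=2
CMP R0, 0  (cmp 2,0)
JNZ loop: taken
R6=23-2=21
R6=21&255=21
R6=21^18=7
R0=2-1=1
CMP R0, 0  (cmp 1,0)
JNZ loop: taken
R6=7-2=5
R6=5&255=5
R6=5^18=23
R0=1-1=0
CMP R0, 0  (cmp 0,0)
JNZ loop: not taken
halt.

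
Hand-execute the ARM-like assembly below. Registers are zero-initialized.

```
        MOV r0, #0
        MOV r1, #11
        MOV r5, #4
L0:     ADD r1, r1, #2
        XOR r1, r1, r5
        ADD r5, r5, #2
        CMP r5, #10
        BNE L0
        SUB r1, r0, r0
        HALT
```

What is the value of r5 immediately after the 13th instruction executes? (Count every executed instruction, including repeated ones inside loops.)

r0=0
r1=11
r5=4
r1=11+2=13
r1=13^4=9
r5=4+2=6
CMP r5, #10  (cmp 6,10)
BNE L0: taken
r1=9+2=11
r1=11^6=13
r5=6+2=8
CMP r5, #10  (cmp 8,10)
BNE L0: taken
After step 13: r5 = 8.

8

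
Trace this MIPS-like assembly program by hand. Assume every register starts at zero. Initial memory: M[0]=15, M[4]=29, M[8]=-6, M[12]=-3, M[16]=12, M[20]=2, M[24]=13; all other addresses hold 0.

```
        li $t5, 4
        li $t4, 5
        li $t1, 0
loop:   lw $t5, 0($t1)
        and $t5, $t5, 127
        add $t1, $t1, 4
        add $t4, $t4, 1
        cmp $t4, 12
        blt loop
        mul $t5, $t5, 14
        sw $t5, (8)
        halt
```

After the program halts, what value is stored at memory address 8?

182

li $t5, 4 → $t5=4
li $t4, 5 → $t4=5
li $t1, 0 → $t1=0
lw $t5, 0($t1) → $t5=M[0]=15
and $t5, $t5, 127 → $t5=15&127=15
add $t1, $t1, 4 → $t1=0+4=4
add $t4, $t4, 1 → $t4=5+1=6
cmp $t4, 12  (cmp 6,12)
blt loop: taken
lw $t5, 0($t1) → $t5=M[4]=29
and $t5, $t5, 127 → $t5=29&127=29
add $t1, $t1, 4 → $t1=4+4=8
add $t4, $t4, 1 → $t4=6+1=7
cmp $t4, 12  (cmp 7,12)
blt loop: taken
lw $t5, 0($t1) → $t5=M[8]=-6
and $t5, $t5, 127 → $t5=(-6)&127=122
add $t1, $t1, 4 → $t1=8+4=12
add $t4, $t4, 1 → $t4=7+1=8
cmp $t4, 12  (cmp 8,12)
blt loop: taken
lw $t5, 0($t1) → $t5=M[12]=-3
and $t5, $t5, 127 → $t5=(-3)&127=125
add $t1, $t1, 4 → $t1=12+4=16
add $t4, $t4, 1 → $t4=8+1=9
cmp $t4, 12  (cmp 9,12)
blt loop: taken
lw $t5, 0($t1) → $t5=M[16]=12
and $t5, $t5, 127 → $t5=12&127=12
add $t1, $t1, 4 → $t1=16+4=20
add $t4, $t4, 1 → $t4=9+1=10
cmp $t4, 12  (cmp 10,12)
blt loop: taken
lw $t5, 0($t1) → $t5=M[20]=2
and $t5, $t5, 127 → $t5=2&127=2
add $t1, $t1, 4 → $t1=20+4=24
add $t4, $t4, 1 → $t4=10+1=11
cmp $t4, 12  (cmp 11,12)
blt loop: taken
lw $t5, 0($t1) → $t5=M[24]=13
and $t5, $t5, 127 → $t5=13&127=13
add $t1, $t1, 4 → $t1=24+4=28
add $t4, $t4, 1 → $t4=11+1=12
cmp $t4, 12  (cmp 12,12)
blt loop: not taken
mul $t5, $t5, 14 → $t5=13*14=182
sw $t5, (8) → M[8]=182
halt.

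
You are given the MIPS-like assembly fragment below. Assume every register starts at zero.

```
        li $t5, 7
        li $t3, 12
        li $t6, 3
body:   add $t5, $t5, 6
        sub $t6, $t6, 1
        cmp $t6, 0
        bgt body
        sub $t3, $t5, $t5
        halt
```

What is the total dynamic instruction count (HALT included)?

li $t5, 7 → $t5=7
li $t3, 12 → $t3=12
li $t6, 3 → $t6=3
add $t5, $t5, 6 → $t5=7+6=13
sub $t6, $t6, 1 → $t6=3-1=2
cmp $t6, 0  (cmp 2,0)
bgt body: taken
add $t5, $t5, 6 → $t5=13+6=19
sub $t6, $t6, 1 → $t6=2-1=1
cmp $t6, 0  (cmp 1,0)
bgt body: taken
add $t5, $t5, 6 → $t5=19+6=25
sub $t6, $t6, 1 → $t6=1-1=0
cmp $t6, 0  (cmp 0,0)
bgt body: not taken
sub $t3, $t5, $t5 → $t3=25-25=0
halt.
Total executed instructions: 17.

17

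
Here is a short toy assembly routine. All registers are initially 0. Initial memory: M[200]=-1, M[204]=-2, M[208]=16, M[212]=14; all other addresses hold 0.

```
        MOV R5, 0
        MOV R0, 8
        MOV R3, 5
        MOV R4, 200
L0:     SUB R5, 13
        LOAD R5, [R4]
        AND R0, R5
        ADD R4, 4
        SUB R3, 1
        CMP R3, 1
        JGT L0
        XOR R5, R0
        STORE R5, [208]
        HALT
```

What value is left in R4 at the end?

R5=0
R0=8
R3=5
R4=200
R5=0-13=-13
R5=M[200]=-1
R0=8&(-1)=8
R4=200+4=204
R3=5-1=4
CMP R3, 1  (cmp 4,1)
JGT L0: taken
R5=(-1)-13=-14
R5=M[204]=-2
R0=8&(-2)=8
R4=204+4=208
R3=4-1=3
CMP R3, 1  (cmp 3,1)
JGT L0: taken
R5=(-2)-13=-15
R5=M[208]=16
R0=8&16=0
R4=208+4=212
R3=3-1=2
CMP R3, 1  (cmp 2,1)
JGT L0: taken
R5=16-13=3
R5=M[212]=14
R0=0&14=0
R4=212+4=216
R3=2-1=1
CMP R3, 1  (cmp 1,1)
JGT L0: not taken
R5=14^0=14
STORE R5, [208] → M[208]=14
halt.

216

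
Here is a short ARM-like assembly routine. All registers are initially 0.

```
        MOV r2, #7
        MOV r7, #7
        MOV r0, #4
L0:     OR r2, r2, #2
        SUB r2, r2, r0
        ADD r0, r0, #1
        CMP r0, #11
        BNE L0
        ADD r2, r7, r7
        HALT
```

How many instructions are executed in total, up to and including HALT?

40

r2=7
r7=7
r0=4
r2=7|2=7
r2=7-4=3
r0=4+1=5
CMP r0, #11  (cmp 5,11)
BNE L0: taken
r2=3|2=3
r2=3-5=-2
r0=5+1=6
CMP r0, #11  (cmp 6,11)
BNE L0: taken
r2=(-2)|2=-2
r2=(-2)-6=-8
r0=6+1=7
CMP r0, #11  (cmp 7,11)
BNE L0: taken
r2=(-8)|2=-6
r2=(-6)-7=-13
r0=7+1=8
CMP r0, #11  (cmp 8,11)
BNE L0: taken
r2=(-13)|2=-13
r2=(-13)-8=-21
r0=8+1=9
CMP r0, #11  (cmp 9,11)
BNE L0: taken
r2=(-21)|2=-21
r2=(-21)-9=-30
r0=9+1=10
CMP r0, #11  (cmp 10,11)
BNE L0: taken
r2=(-30)|2=-30
r2=(-30)-10=-40
r0=10+1=11
CMP r0, #11  (cmp 11,11)
BNE L0: not taken
r2=7+7=14
halt.
Total executed instructions: 40.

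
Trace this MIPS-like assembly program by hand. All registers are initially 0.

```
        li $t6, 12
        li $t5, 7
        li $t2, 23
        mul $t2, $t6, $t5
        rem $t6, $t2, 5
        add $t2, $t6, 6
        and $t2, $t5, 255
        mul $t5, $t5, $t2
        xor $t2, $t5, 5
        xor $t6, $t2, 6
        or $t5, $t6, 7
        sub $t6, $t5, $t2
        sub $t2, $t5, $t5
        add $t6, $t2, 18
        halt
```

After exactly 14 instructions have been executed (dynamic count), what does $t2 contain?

0

$t6=12
$t5=7
$t2=23
$t2=12*7=84
$t6=84%5=4
$t2=4+6=10
$t2=7&255=7
$t5=7*7=49
$t2=49^5=52
$t6=52^6=50
$t5=50|7=55
$t6=55-52=3
$t2=55-55=0
$t6=0+18=18
After step 14: $t2 = 0.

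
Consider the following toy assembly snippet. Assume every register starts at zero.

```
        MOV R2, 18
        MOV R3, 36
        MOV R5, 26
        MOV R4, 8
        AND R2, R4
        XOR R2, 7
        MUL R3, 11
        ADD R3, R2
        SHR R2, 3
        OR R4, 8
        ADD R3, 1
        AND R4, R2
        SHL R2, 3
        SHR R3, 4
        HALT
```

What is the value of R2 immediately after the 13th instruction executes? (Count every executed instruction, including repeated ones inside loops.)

MOV R2, 18 → R2=18
MOV R3, 36 → R3=36
MOV R5, 26 → R5=26
MOV R4, 8 → R4=8
AND R2, R4 → R2=18&8=0
XOR R2, 7 → R2=0^7=7
MUL R3, 11 → R3=36*11=396
ADD R3, R2 → R3=396+7=403
SHR R2, 3 → R2=7>>3=0
OR R4, 8 → R4=8|8=8
ADD R3, 1 → R3=403+1=404
AND R4, R2 → R4=8&0=0
SHL R2, 3 → R2=0<<3=0
After step 13: R2 = 0.

0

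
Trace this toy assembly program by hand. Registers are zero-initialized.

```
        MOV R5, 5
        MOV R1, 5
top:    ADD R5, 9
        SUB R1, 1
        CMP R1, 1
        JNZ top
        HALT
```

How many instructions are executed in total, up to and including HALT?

19

MOV R5, 5 → R5=5
MOV R1, 5 → R1=5
ADD R5, 9 → R5=5+9=14
SUB R1, 1 → R1=5-1=4
CMP R1, 1  (cmp 4,1)
JNZ top: taken
ADD R5, 9 → R5=14+9=23
SUB R1, 1 → R1=4-1=3
CMP R1, 1  (cmp 3,1)
JNZ top: taken
ADD R5, 9 → R5=23+9=32
SUB R1, 1 → R1=3-1=2
CMP R1, 1  (cmp 2,1)
JNZ top: taken
ADD R5, 9 → R5=32+9=41
SUB R1, 1 → R1=2-1=1
CMP R1, 1  (cmp 1,1)
JNZ top: not taken
halt.
Total executed instructions: 19.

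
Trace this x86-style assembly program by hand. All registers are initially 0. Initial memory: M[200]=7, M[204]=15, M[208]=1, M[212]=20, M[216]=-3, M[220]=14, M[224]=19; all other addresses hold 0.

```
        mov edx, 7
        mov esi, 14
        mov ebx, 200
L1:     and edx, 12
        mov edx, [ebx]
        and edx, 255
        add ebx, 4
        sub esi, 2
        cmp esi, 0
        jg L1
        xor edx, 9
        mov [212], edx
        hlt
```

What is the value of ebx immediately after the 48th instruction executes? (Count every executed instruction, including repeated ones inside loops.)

224

edx=7
esi=14
ebx=200
edx=7&12=4
edx=M[200]=7
edx=7&255=7
ebx=200+4=204
esi=14-2=12
cmp esi, 0  (cmp 12,0)
jg L1: taken
edx=7&12=4
edx=M[204]=15
edx=15&255=15
ebx=204+4=208
esi=12-2=10
cmp esi, 0  (cmp 10,0)
jg L1: taken
edx=15&12=12
edx=M[208]=1
edx=1&255=1
ebx=208+4=212
esi=10-2=8
cmp esi, 0  (cmp 8,0)
jg L1: taken
edx=1&12=0
edx=M[212]=20
edx=20&255=20
ebx=212+4=216
esi=8-2=6
cmp esi, 0  (cmp 6,0)
jg L1: taken
edx=20&12=4
edx=M[216]=-3
edx=(-3)&255=253
ebx=216+4=220
esi=6-2=4
cmp esi, 0  (cmp 4,0)
jg L1: taken
edx=253&12=12
edx=M[220]=14
edx=14&255=14
ebx=220+4=224
esi=4-2=2
cmp esi, 0  (cmp 2,0)
jg L1: taken
edx=14&12=12
edx=M[224]=19
edx=19&255=19
After step 48: ebx = 224.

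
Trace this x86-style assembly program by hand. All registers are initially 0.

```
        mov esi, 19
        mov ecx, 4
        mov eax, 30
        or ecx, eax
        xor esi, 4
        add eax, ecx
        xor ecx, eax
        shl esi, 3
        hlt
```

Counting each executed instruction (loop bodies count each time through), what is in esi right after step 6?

after mov esi, 19: esi=19
after mov ecx, 4: ecx=4
after mov eax, 30: eax=30
after or ecx, eax: ecx=4|30=30
after xor esi, 4: esi=19^4=23
after add eax, ecx: eax=30+30=60
After step 6: esi = 23.

23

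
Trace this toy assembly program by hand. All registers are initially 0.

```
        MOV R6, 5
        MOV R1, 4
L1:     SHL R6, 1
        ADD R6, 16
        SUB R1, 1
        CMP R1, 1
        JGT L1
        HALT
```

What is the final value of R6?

152

R6=5
R1=4
R6=5<<1=10
R6=10+16=26
R1=4-1=3
CMP R1, 1  (cmp 3,1)
JGT L1: taken
R6=26<<1=52
R6=52+16=68
R1=3-1=2
CMP R1, 1  (cmp 2,1)
JGT L1: taken
R6=68<<1=136
R6=136+16=152
R1=2-1=1
CMP R1, 1  (cmp 1,1)
JGT L1: not taken
halt.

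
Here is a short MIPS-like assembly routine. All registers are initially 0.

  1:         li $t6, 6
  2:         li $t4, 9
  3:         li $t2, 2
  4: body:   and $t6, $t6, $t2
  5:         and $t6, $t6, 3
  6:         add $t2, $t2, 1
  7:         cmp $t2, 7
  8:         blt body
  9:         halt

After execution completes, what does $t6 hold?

after li $t6, 6: $t6=6
after li $t4, 9: $t4=9
after li $t2, 2: $t2=2
after and $t6, $t6, $t2: $t6=6&2=2
after and $t6, $t6, 3: $t6=2&3=2
after add $t2, $t2, 1: $t2=2+1=3
cmp $t2, 7  (cmp 3,7)
blt body: taken
after and $t6, $t6, $t2: $t6=2&3=2
after and $t6, $t6, 3: $t6=2&3=2
after add $t2, $t2, 1: $t2=3+1=4
cmp $t2, 7  (cmp 4,7)
blt body: taken
after and $t6, $t6, $t2: $t6=2&4=0
after and $t6, $t6, 3: $t6=0&3=0
after add $t2, $t2, 1: $t2=4+1=5
cmp $t2, 7  (cmp 5,7)
blt body: taken
after and $t6, $t6, $t2: $t6=0&5=0
after and $t6, $t6, 3: $t6=0&3=0
after add $t2, $t2, 1: $t2=5+1=6
cmp $t2, 7  (cmp 6,7)
blt body: taken
after and $t6, $t6, $t2: $t6=0&6=0
after and $t6, $t6, 3: $t6=0&3=0
after add $t2, $t2, 1: $t2=6+1=7
cmp $t2, 7  (cmp 7,7)
blt body: not taken
halt.

0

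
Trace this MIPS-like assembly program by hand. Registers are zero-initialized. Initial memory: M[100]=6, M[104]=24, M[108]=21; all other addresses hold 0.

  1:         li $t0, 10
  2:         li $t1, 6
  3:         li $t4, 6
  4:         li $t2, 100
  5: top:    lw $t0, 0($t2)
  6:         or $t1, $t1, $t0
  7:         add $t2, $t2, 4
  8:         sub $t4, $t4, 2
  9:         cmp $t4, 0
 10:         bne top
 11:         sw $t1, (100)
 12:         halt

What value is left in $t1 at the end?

li $t0, 10 → $t0=10
li $t1, 6 → $t1=6
li $t4, 6 → $t4=6
li $t2, 100 → $t2=100
lw $t0, 0($t2) → $t0=M[100]=6
or $t1, $t1, $t0 → $t1=6|6=6
add $t2, $t2, 4 → $t2=100+4=104
sub $t4, $t4, 2 → $t4=6-2=4
cmp $t4, 0  (cmp 4,0)
bne top: taken
lw $t0, 0($t2) → $t0=M[104]=24
or $t1, $t1, $t0 → $t1=6|24=30
add $t2, $t2, 4 → $t2=104+4=108
sub $t4, $t4, 2 → $t4=4-2=2
cmp $t4, 0  (cmp 2,0)
bne top: taken
lw $t0, 0($t2) → $t0=M[108]=21
or $t1, $t1, $t0 → $t1=30|21=31
add $t2, $t2, 4 → $t2=108+4=112
sub $t4, $t4, 2 → $t4=2-2=0
cmp $t4, 0  (cmp 0,0)
bne top: not taken
sw $t1, (100) → M[100]=31
halt.

31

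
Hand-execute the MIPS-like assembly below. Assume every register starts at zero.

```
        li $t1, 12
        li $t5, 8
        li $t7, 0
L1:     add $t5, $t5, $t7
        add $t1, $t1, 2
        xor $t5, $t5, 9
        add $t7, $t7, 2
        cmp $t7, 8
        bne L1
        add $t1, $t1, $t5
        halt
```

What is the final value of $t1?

24

after li $t1, 12: $t1=12
after li $t5, 8: $t5=8
after li $t7, 0: $t7=0
after add $t5, $t5, $t7: $t5=8+0=8
after add $t1, $t1, 2: $t1=12+2=14
after xor $t5, $t5, 9: $t5=8^9=1
after add $t7, $t7, 2: $t7=0+2=2
cmp $t7, 8  (cmp 2,8)
bne L1: taken
after add $t5, $t5, $t7: $t5=1+2=3
after add $t1, $t1, 2: $t1=14+2=16
after xor $t5, $t5, 9: $t5=3^9=10
after add $t7, $t7, 2: $t7=2+2=4
cmp $t7, 8  (cmp 4,8)
bne L1: taken
after add $t5, $t5, $t7: $t5=10+4=14
after add $t1, $t1, 2: $t1=16+2=18
after xor $t5, $t5, 9: $t5=14^9=7
after add $t7, $t7, 2: $t7=4+2=6
cmp $t7, 8  (cmp 6,8)
bne L1: taken
after add $t5, $t5, $t7: $t5=7+6=13
after add $t1, $t1, 2: $t1=18+2=20
after xor $t5, $t5, 9: $t5=13^9=4
after add $t7, $t7, 2: $t7=6+2=8
cmp $t7, 8  (cmp 8,8)
bne L1: not taken
after add $t1, $t1, $t5: $t1=20+4=24
halt.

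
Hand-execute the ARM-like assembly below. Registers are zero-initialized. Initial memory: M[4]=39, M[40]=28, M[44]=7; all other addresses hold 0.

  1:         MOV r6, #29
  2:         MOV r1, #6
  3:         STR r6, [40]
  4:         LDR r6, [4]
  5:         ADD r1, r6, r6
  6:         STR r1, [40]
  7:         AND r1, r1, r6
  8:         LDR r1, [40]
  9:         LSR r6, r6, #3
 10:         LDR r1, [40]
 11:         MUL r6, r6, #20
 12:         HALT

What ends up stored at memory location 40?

78

r6=29
r1=6
STR r6, [40] → M[40]=29
r6=M[4]=39
r1=39+39=78
STR r1, [40] → M[40]=78
r1=78&39=6
r1=M[40]=78
r6=39>>3=4
r1=M[40]=78
r6=4*20=80
halt.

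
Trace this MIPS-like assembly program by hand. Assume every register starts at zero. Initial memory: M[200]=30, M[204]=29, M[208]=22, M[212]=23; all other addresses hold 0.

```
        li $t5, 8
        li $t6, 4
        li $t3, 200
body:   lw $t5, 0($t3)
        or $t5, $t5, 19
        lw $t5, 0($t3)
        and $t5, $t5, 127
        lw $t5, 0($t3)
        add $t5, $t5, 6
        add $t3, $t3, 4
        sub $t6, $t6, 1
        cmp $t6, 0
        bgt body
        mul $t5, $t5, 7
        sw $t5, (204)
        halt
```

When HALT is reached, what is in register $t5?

203

$t5=8
$t6=4
$t3=200
$t5=M[200]=30
$t5=30|19=31
$t5=M[200]=30
$t5=30&127=30
$t5=M[200]=30
$t5=30+6=36
$t3=200+4=204
$t6=4-1=3
cmp $t6, 0  (cmp 3,0)
bgt body: taken
$t5=M[204]=29
$t5=29|19=31
$t5=M[204]=29
$t5=29&127=29
$t5=M[204]=29
$t5=29+6=35
$t3=204+4=208
$t6=3-1=2
cmp $t6, 0  (cmp 2,0)
bgt body: taken
$t5=M[208]=22
$t5=22|19=23
$t5=M[208]=22
$t5=22&127=22
$t5=M[208]=22
$t5=22+6=28
$t3=208+4=212
$t6=2-1=1
cmp $t6, 0  (cmp 1,0)
bgt body: taken
$t5=M[212]=23
$t5=23|19=23
$t5=M[212]=23
$t5=23&127=23
$t5=M[212]=23
$t5=23+6=29
$t3=212+4=216
$t6=1-1=0
cmp $t6, 0  (cmp 0,0)
bgt body: not taken
$t5=29*7=203
sw $t5, (204) → M[204]=203
halt.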